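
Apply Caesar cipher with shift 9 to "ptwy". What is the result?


Caesar cipher: shift "ptwy" by 9
  'p' (pos 15) + 9 = pos 24 = 'y'
  't' (pos 19) + 9 = pos 2 = 'c'
  'w' (pos 22) + 9 = pos 5 = 'f'
  'y' (pos 24) + 9 = pos 7 = 'h'
Result: ycfh

ycfh


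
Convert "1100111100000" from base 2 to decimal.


Input: "1100111100000" in base 2
Positional expansion:
  Digit '1' (value 1) x 2^12 = 4096
  Digit '1' (value 1) x 2^11 = 2048
  Digit '0' (value 0) x 2^10 = 0
  Digit '0' (value 0) x 2^9 = 0
  Digit '1' (value 1) x 2^8 = 256
  Digit '1' (value 1) x 2^7 = 128
  Digit '1' (value 1) x 2^6 = 64
  Digit '1' (value 1) x 2^5 = 32
  Digit '0' (value 0) x 2^4 = 0
  Digit '0' (value 0) x 2^3 = 0
  Digit '0' (value 0) x 2^2 = 0
  Digit '0' (value 0) x 2^1 = 0
  Digit '0' (value 0) x 2^0 = 0
Sum = 6624

6624


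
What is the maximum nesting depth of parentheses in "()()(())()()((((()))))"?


Input: "()()(())()()((((()))))"
Tracking depth:
  Position 0 '(': depth becomes 1
  Position 1 ')': depth becomes 0
  Position 2 '(': depth becomes 1
  Position 3 ')': depth becomes 0
  Position 4 '(': depth becomes 1
  Position 5 '(': depth becomes 2
  Position 6 ')': depth becomes 1
  Position 7 ')': depth becomes 0
  Position 8 '(': depth becomes 1
  Position 9 ')': depth becomes 0
  Position 10 '(': depth becomes 1
  Position 11 ')': depth becomes 0
  Position 12 '(': depth becomes 1
  Position 13 '(': depth becomes 2
  Position 14 '(': depth becomes 3
  Position 15 '(': depth becomes 4
  Position 16 '(': depth becomes 5
  Position 17 ')': depth becomes 4
  Position 18 ')': depth becomes 3
  Position 19 ')': depth becomes 2
  Position 20 ')': depth becomes 1
  Position 21 ')': depth becomes 0
Maximum depth reached: 5

5


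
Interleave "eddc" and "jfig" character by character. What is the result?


Interleaving "eddc" and "jfig":
  Position 0: 'e' from first, 'j' from second => "ej"
  Position 1: 'd' from first, 'f' from second => "df"
  Position 2: 'd' from first, 'i' from second => "di"
  Position 3: 'c' from first, 'g' from second => "cg"
Result: ejdfdicg

ejdfdicg


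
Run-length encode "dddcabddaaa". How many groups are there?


Input: dddcabddaaa
Scanning for consecutive runs:
  Group 1: 'd' x 3 (positions 0-2)
  Group 2: 'c' x 1 (positions 3-3)
  Group 3: 'a' x 1 (positions 4-4)
  Group 4: 'b' x 1 (positions 5-5)
  Group 5: 'd' x 2 (positions 6-7)
  Group 6: 'a' x 3 (positions 8-10)
Total groups: 6

6


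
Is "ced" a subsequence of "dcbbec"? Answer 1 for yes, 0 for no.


Check if "ced" is a subsequence of "dcbbec"
Greedy scan:
  Position 0 ('d'): no match needed
  Position 1 ('c'): matches sub[0] = 'c'
  Position 2 ('b'): no match needed
  Position 3 ('b'): no match needed
  Position 4 ('e'): matches sub[1] = 'e'
  Position 5 ('c'): no match needed
Only matched 2/3 characters => not a subsequence

0


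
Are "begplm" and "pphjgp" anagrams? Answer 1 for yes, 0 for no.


Strings: "begplm", "pphjgp"
Sorted first:  beglmp
Sorted second: ghjppp
Differ at position 0: 'b' vs 'g' => not anagrams

0


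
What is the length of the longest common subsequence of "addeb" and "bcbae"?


LCS of "addeb" and "bcbae"
DP table:
           b    c    b    a    e
      0    0    0    0    0    0
  a   0    0    0    0    1    1
  d   0    0    0    0    1    1
  d   0    0    0    0    1    1
  e   0    0    0    0    1    2
  b   0    1    1    1    1    2
LCS length = dp[5][5] = 2

2


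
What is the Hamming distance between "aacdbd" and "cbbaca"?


Comparing "aacdbd" and "cbbaca" position by position:
  Position 0: 'a' vs 'c' => differ
  Position 1: 'a' vs 'b' => differ
  Position 2: 'c' vs 'b' => differ
  Position 3: 'd' vs 'a' => differ
  Position 4: 'b' vs 'c' => differ
  Position 5: 'd' vs 'a' => differ
Total differences (Hamming distance): 6

6


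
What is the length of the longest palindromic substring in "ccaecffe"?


Input: "ccaecffe"
Checking substrings for palindromes:
  [0:2] "cc" (len 2) => palindrome
  [5:7] "ff" (len 2) => palindrome
Longest palindromic substring: "cc" with length 2

2


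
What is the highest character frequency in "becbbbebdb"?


Input: becbbbebdb
Character counts:
  'b': 6
  'c': 1
  'd': 1
  'e': 2
Maximum frequency: 6

6


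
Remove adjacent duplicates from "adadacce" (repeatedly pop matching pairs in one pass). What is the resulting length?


Input: adadacce
Stack-based adjacent duplicate removal:
  Read 'a': push. Stack: a
  Read 'd': push. Stack: ad
  Read 'a': push. Stack: ada
  Read 'd': push. Stack: adad
  Read 'a': push. Stack: adada
  Read 'c': push. Stack: adadac
  Read 'c': matches stack top 'c' => pop. Stack: adada
  Read 'e': push. Stack: adadae
Final stack: "adadae" (length 6)

6


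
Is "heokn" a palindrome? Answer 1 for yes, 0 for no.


Input: heokn
Reversed: nkoeh
  Compare pos 0 ('h') with pos 4 ('n'): MISMATCH
  Compare pos 1 ('e') with pos 3 ('k'): MISMATCH
Result: not a palindrome

0


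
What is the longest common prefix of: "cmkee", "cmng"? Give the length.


Words: cmkee, cmng
  Position 0: all 'c' => match
  Position 1: all 'm' => match
  Position 2: ('k', 'n') => mismatch, stop
LCP = "cm" (length 2)

2


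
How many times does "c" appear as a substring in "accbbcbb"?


Searching for "c" in "accbbcbb"
Scanning each position:
  Position 0: "a" => no
  Position 1: "c" => MATCH
  Position 2: "c" => MATCH
  Position 3: "b" => no
  Position 4: "b" => no
  Position 5: "c" => MATCH
  Position 6: "b" => no
  Position 7: "b" => no
Total occurrences: 3

3


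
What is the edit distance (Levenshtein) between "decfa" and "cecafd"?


Computing edit distance: "decfa" -> "cecafd"
DP table:
           c    e    c    a    f    d
      0    1    2    3    4    5    6
  d   1    1    2    3    4    5    5
  e   2    2    1    2    3    4    5
  c   3    2    2    1    2    3    4
  f   4    3    3    2    2    2    3
  a   5    4    4    3    2    3    3
Edit distance = dp[5][6] = 3

3


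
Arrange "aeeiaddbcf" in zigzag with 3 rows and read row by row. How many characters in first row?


Zigzag "aeeiaddbcf" into 3 rows:
Placing characters:
  'a' => row 0
  'e' => row 1
  'e' => row 2
  'i' => row 1
  'a' => row 0
  'd' => row 1
  'd' => row 2
  'b' => row 1
  'c' => row 0
  'f' => row 1
Rows:
  Row 0: "aac"
  Row 1: "eidbf"
  Row 2: "ed"
First row length: 3

3


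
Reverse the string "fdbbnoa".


Input: fdbbnoa
Reading characters right to left:
  Position 6: 'a'
  Position 5: 'o'
  Position 4: 'n'
  Position 3: 'b'
  Position 2: 'b'
  Position 1: 'd'
  Position 0: 'f'
Reversed: aonbbdf

aonbbdf


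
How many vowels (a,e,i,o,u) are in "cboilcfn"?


Input: cboilcfn
Checking each character:
  'c' at position 0: consonant
  'b' at position 1: consonant
  'o' at position 2: vowel (running total: 1)
  'i' at position 3: vowel (running total: 2)
  'l' at position 4: consonant
  'c' at position 5: consonant
  'f' at position 6: consonant
  'n' at position 7: consonant
Total vowels: 2

2


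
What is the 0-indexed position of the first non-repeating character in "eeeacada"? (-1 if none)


Input: eeeacada
Character frequencies:
  'a': 3
  'c': 1
  'd': 1
  'e': 3
Scanning left to right for freq == 1:
  Position 0 ('e'): freq=3, skip
  Position 1 ('e'): freq=3, skip
  Position 2 ('e'): freq=3, skip
  Position 3 ('a'): freq=3, skip
  Position 4 ('c'): unique! => answer = 4

4


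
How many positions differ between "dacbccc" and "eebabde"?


Comparing "dacbccc" and "eebabde" position by position:
  Position 0: 'd' vs 'e' => DIFFER
  Position 1: 'a' vs 'e' => DIFFER
  Position 2: 'c' vs 'b' => DIFFER
  Position 3: 'b' vs 'a' => DIFFER
  Position 4: 'c' vs 'b' => DIFFER
  Position 5: 'c' vs 'd' => DIFFER
  Position 6: 'c' vs 'e' => DIFFER
Positions that differ: 7

7


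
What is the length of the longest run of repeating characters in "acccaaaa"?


Input: "acccaaaa"
Scanning for longest run:
  Position 1 ('c'): new char, reset run to 1
  Position 2 ('c'): continues run of 'c', length=2
  Position 3 ('c'): continues run of 'c', length=3
  Position 4 ('a'): new char, reset run to 1
  Position 5 ('a'): continues run of 'a', length=2
  Position 6 ('a'): continues run of 'a', length=3
  Position 7 ('a'): continues run of 'a', length=4
Longest run: 'a' with length 4

4


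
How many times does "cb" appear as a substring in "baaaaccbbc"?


Searching for "cb" in "baaaaccbbc"
Scanning each position:
  Position 0: "ba" => no
  Position 1: "aa" => no
  Position 2: "aa" => no
  Position 3: "aa" => no
  Position 4: "ac" => no
  Position 5: "cc" => no
  Position 6: "cb" => MATCH
  Position 7: "bb" => no
  Position 8: "bc" => no
Total occurrences: 1

1


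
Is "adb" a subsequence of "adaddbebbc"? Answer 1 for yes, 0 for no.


Check if "adb" is a subsequence of "adaddbebbc"
Greedy scan:
  Position 0 ('a'): matches sub[0] = 'a'
  Position 1 ('d'): matches sub[1] = 'd'
  Position 2 ('a'): no match needed
  Position 3 ('d'): no match needed
  Position 4 ('d'): no match needed
  Position 5 ('b'): matches sub[2] = 'b'
  Position 6 ('e'): no match needed
  Position 7 ('b'): no match needed
  Position 8 ('b'): no match needed
  Position 9 ('c'): no match needed
All 3 characters matched => is a subsequence

1


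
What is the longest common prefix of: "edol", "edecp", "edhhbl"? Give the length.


Words: edol, edecp, edhhbl
  Position 0: all 'e' => match
  Position 1: all 'd' => match
  Position 2: ('o', 'e', 'h') => mismatch, stop
LCP = "ed" (length 2)

2


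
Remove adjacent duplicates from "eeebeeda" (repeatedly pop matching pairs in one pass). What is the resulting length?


Input: eeebeeda
Stack-based adjacent duplicate removal:
  Read 'e': push. Stack: e
  Read 'e': matches stack top 'e' => pop. Stack: (empty)
  Read 'e': push. Stack: e
  Read 'b': push. Stack: eb
  Read 'e': push. Stack: ebe
  Read 'e': matches stack top 'e' => pop. Stack: eb
  Read 'd': push. Stack: ebd
  Read 'a': push. Stack: ebda
Final stack: "ebda" (length 4)

4


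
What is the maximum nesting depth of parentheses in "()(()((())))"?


Input: "()(()((())))"
Tracking depth:
  Position 0 '(': depth becomes 1
  Position 1 ')': depth becomes 0
  Position 2 '(': depth becomes 1
  Position 3 '(': depth becomes 2
  Position 4 ')': depth becomes 1
  Position 5 '(': depth becomes 2
  Position 6 '(': depth becomes 3
  Position 7 '(': depth becomes 4
  Position 8 ')': depth becomes 3
  Position 9 ')': depth becomes 2
  Position 10 ')': depth becomes 1
  Position 11 ')': depth becomes 0
Maximum depth reached: 4

4


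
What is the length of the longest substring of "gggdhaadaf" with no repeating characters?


Input: "gggdhaadaf"
Sliding window (track last position of each char):
  Position 0 ('g'): window [0,0] length 1 -- new best
  Position 1 ('g'): repeat (last at 0), move window start to 1
  Position 1 ('g'): window [1,1] length 1
  Position 2 ('g'): repeat (last at 1), move window start to 2
  Position 2 ('g'): window [2,2] length 1
  Position 3 ('d'): window [2,3] length 2 -- new best
  Position 4 ('h'): window [2,4] length 3 -- new best
  Position 5 ('a'): window [2,5] length 4 -- new best
  Position 6 ('a'): repeat (last at 5), move window start to 6
  Position 6 ('a'): window [6,6] length 1
  Position 7 ('d'): window [6,7] length 2
  Position 8 ('a'): repeat (last at 6), move window start to 7
  Position 8 ('a'): window [7,8] length 2
  Position 9 ('f'): window [7,9] length 3
Longest substring with no repeats: "gdha" with length 4

4


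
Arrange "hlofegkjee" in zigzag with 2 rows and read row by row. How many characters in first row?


Zigzag "hlofegkjee" into 2 rows:
Placing characters:
  'h' => row 0
  'l' => row 1
  'o' => row 0
  'f' => row 1
  'e' => row 0
  'g' => row 1
  'k' => row 0
  'j' => row 1
  'e' => row 0
  'e' => row 1
Rows:
  Row 0: "hoeke"
  Row 1: "lfgje"
First row length: 5

5


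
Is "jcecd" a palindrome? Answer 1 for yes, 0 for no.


Input: jcecd
Reversed: dcecj
  Compare pos 0 ('j') with pos 4 ('d'): MISMATCH
  Compare pos 1 ('c') with pos 3 ('c'): match
Result: not a palindrome

0


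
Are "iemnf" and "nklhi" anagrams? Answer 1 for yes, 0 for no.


Strings: "iemnf", "nklhi"
Sorted first:  efimn
Sorted second: hikln
Differ at position 0: 'e' vs 'h' => not anagrams

0


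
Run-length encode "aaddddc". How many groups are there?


Input: aaddddc
Scanning for consecutive runs:
  Group 1: 'a' x 2 (positions 0-1)
  Group 2: 'd' x 4 (positions 2-5)
  Group 3: 'c' x 1 (positions 6-6)
Total groups: 3

3


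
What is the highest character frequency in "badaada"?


Input: badaada
Character counts:
  'a': 4
  'b': 1
  'd': 2
Maximum frequency: 4

4


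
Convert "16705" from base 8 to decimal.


Input: "16705" in base 8
Positional expansion:
  Digit '1' (value 1) x 8^4 = 4096
  Digit '6' (value 6) x 8^3 = 3072
  Digit '7' (value 7) x 8^2 = 448
  Digit '0' (value 0) x 8^1 = 0
  Digit '5' (value 5) x 8^0 = 5
Sum = 7621

7621


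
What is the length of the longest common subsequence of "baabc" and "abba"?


LCS of "baabc" and "abba"
DP table:
           a    b    b    a
      0    0    0    0    0
  b   0    0    1    1    1
  a   0    1    1    1    2
  a   0    1    1    1    2
  b   0    1    2    2    2
  c   0    1    2    2    2
LCS length = dp[5][4] = 2

2


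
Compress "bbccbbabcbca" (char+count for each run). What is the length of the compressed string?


Input: bbccbbabcbca
Runs:
  'b' x 2 => "b2"
  'c' x 2 => "c2"
  'b' x 2 => "b2"
  'a' x 1 => "a1"
  'b' x 1 => "b1"
  'c' x 1 => "c1"
  'b' x 1 => "b1"
  'c' x 1 => "c1"
  'a' x 1 => "a1"
Compressed: "b2c2b2a1b1c1b1c1a1"
Compressed length: 18

18


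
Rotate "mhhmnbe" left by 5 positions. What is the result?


Input: "mhhmnbe", rotate left by 5
First 5 characters: "mhhmn"
Remaining characters: "be"
Concatenate remaining + first: "be" + "mhhmn" = "bemhhmn"

bemhhmn


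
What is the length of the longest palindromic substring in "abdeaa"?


Input: "abdeaa"
Checking substrings for palindromes:
  [4:6] "aa" (len 2) => palindrome
Longest palindromic substring: "aa" with length 2

2


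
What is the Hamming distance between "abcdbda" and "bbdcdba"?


Comparing "abcdbda" and "bbdcdba" position by position:
  Position 0: 'a' vs 'b' => differ
  Position 1: 'b' vs 'b' => same
  Position 2: 'c' vs 'd' => differ
  Position 3: 'd' vs 'c' => differ
  Position 4: 'b' vs 'd' => differ
  Position 5: 'd' vs 'b' => differ
  Position 6: 'a' vs 'a' => same
Total differences (Hamming distance): 5

5


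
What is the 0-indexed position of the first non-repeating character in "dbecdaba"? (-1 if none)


Input: dbecdaba
Character frequencies:
  'a': 2
  'b': 2
  'c': 1
  'd': 2
  'e': 1
Scanning left to right for freq == 1:
  Position 0 ('d'): freq=2, skip
  Position 1 ('b'): freq=2, skip
  Position 2 ('e'): unique! => answer = 2

2


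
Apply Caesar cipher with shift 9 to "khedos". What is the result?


Caesar cipher: shift "khedos" by 9
  'k' (pos 10) + 9 = pos 19 = 't'
  'h' (pos 7) + 9 = pos 16 = 'q'
  'e' (pos 4) + 9 = pos 13 = 'n'
  'd' (pos 3) + 9 = pos 12 = 'm'
  'o' (pos 14) + 9 = pos 23 = 'x'
  's' (pos 18) + 9 = pos 1 = 'b'
Result: tqnmxb

tqnmxb


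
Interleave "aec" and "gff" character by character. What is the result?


Interleaving "aec" and "gff":
  Position 0: 'a' from first, 'g' from second => "ag"
  Position 1: 'e' from first, 'f' from second => "ef"
  Position 2: 'c' from first, 'f' from second => "cf"
Result: agefcf

agefcf


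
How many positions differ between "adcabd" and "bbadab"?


Comparing "adcabd" and "bbadab" position by position:
  Position 0: 'a' vs 'b' => DIFFER
  Position 1: 'd' vs 'b' => DIFFER
  Position 2: 'c' vs 'a' => DIFFER
  Position 3: 'a' vs 'd' => DIFFER
  Position 4: 'b' vs 'a' => DIFFER
  Position 5: 'd' vs 'b' => DIFFER
Positions that differ: 6

6


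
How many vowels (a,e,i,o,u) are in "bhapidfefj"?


Input: bhapidfefj
Checking each character:
  'b' at position 0: consonant
  'h' at position 1: consonant
  'a' at position 2: vowel (running total: 1)
  'p' at position 3: consonant
  'i' at position 4: vowel (running total: 2)
  'd' at position 5: consonant
  'f' at position 6: consonant
  'e' at position 7: vowel (running total: 3)
  'f' at position 8: consonant
  'j' at position 9: consonant
Total vowels: 3

3


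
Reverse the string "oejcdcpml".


Input: oejcdcpml
Reading characters right to left:
  Position 8: 'l'
  Position 7: 'm'
  Position 6: 'p'
  Position 5: 'c'
  Position 4: 'd'
  Position 3: 'c'
  Position 2: 'j'
  Position 1: 'e'
  Position 0: 'o'
Reversed: lmpcdcjeo

lmpcdcjeo


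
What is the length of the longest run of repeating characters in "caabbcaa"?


Input: "caabbcaa"
Scanning for longest run:
  Position 1 ('a'): new char, reset run to 1
  Position 2 ('a'): continues run of 'a', length=2
  Position 3 ('b'): new char, reset run to 1
  Position 4 ('b'): continues run of 'b', length=2
  Position 5 ('c'): new char, reset run to 1
  Position 6 ('a'): new char, reset run to 1
  Position 7 ('a'): continues run of 'a', length=2
Longest run: 'a' with length 2

2


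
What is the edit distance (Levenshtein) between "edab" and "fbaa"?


Computing edit distance: "edab" -> "fbaa"
DP table:
           f    b    a    a
      0    1    2    3    4
  e   1    1    2    3    4
  d   2    2    2    3    4
  a   3    3    3    2    3
  b   4    4    3    3    3
Edit distance = dp[4][4] = 3

3


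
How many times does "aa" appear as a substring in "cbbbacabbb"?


Searching for "aa" in "cbbbacabbb"
Scanning each position:
  Position 0: "cb" => no
  Position 1: "bb" => no
  Position 2: "bb" => no
  Position 3: "ba" => no
  Position 4: "ac" => no
  Position 5: "ca" => no
  Position 6: "ab" => no
  Position 7: "bb" => no
  Position 8: "bb" => no
Total occurrences: 0

0


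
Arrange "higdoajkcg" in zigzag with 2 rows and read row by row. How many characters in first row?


Zigzag "higdoajkcg" into 2 rows:
Placing characters:
  'h' => row 0
  'i' => row 1
  'g' => row 0
  'd' => row 1
  'o' => row 0
  'a' => row 1
  'j' => row 0
  'k' => row 1
  'c' => row 0
  'g' => row 1
Rows:
  Row 0: "hgojc"
  Row 1: "idakg"
First row length: 5

5


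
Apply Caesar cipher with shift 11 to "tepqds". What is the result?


Caesar cipher: shift "tepqds" by 11
  't' (pos 19) + 11 = pos 4 = 'e'
  'e' (pos 4) + 11 = pos 15 = 'p'
  'p' (pos 15) + 11 = pos 0 = 'a'
  'q' (pos 16) + 11 = pos 1 = 'b'
  'd' (pos 3) + 11 = pos 14 = 'o'
  's' (pos 18) + 11 = pos 3 = 'd'
Result: epabod

epabod


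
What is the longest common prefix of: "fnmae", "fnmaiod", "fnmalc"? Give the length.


Words: fnmae, fnmaiod, fnmalc
  Position 0: all 'f' => match
  Position 1: all 'n' => match
  Position 2: all 'm' => match
  Position 3: all 'a' => match
  Position 4: ('e', 'i', 'l') => mismatch, stop
LCP = "fnma" (length 4)

4


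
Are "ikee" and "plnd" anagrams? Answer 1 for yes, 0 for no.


Strings: "ikee", "plnd"
Sorted first:  eeik
Sorted second: dlnp
Differ at position 0: 'e' vs 'd' => not anagrams

0


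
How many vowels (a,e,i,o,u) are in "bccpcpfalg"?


Input: bccpcpfalg
Checking each character:
  'b' at position 0: consonant
  'c' at position 1: consonant
  'c' at position 2: consonant
  'p' at position 3: consonant
  'c' at position 4: consonant
  'p' at position 5: consonant
  'f' at position 6: consonant
  'a' at position 7: vowel (running total: 1)
  'l' at position 8: consonant
  'g' at position 9: consonant
Total vowels: 1

1


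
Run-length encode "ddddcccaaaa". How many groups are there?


Input: ddddcccaaaa
Scanning for consecutive runs:
  Group 1: 'd' x 4 (positions 0-3)
  Group 2: 'c' x 3 (positions 4-6)
  Group 3: 'a' x 4 (positions 7-10)
Total groups: 3

3


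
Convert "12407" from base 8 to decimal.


Input: "12407" in base 8
Positional expansion:
  Digit '1' (value 1) x 8^4 = 4096
  Digit '2' (value 2) x 8^3 = 1024
  Digit '4' (value 4) x 8^2 = 256
  Digit '0' (value 0) x 8^1 = 0
  Digit '7' (value 7) x 8^0 = 7
Sum = 5383

5383


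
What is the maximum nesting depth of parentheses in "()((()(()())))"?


Input: "()((()(()())))"
Tracking depth:
  Position 0 '(': depth becomes 1
  Position 1 ')': depth becomes 0
  Position 2 '(': depth becomes 1
  Position 3 '(': depth becomes 2
  Position 4 '(': depth becomes 3
  Position 5 ')': depth becomes 2
  Position 6 '(': depth becomes 3
  Position 7 '(': depth becomes 4
  Position 8 ')': depth becomes 3
  Position 9 '(': depth becomes 4
  Position 10 ')': depth becomes 3
  Position 11 ')': depth becomes 2
  Position 12 ')': depth becomes 1
  Position 13 ')': depth becomes 0
Maximum depth reached: 4

4


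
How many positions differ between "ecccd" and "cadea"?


Comparing "ecccd" and "cadea" position by position:
  Position 0: 'e' vs 'c' => DIFFER
  Position 1: 'c' vs 'a' => DIFFER
  Position 2: 'c' vs 'd' => DIFFER
  Position 3: 'c' vs 'e' => DIFFER
  Position 4: 'd' vs 'a' => DIFFER
Positions that differ: 5

5


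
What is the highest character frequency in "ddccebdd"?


Input: ddccebdd
Character counts:
  'b': 1
  'c': 2
  'd': 4
  'e': 1
Maximum frequency: 4

4


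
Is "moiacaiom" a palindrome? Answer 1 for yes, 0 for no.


Input: moiacaiom
Reversed: moiacaiom
  Compare pos 0 ('m') with pos 8 ('m'): match
  Compare pos 1 ('o') with pos 7 ('o'): match
  Compare pos 2 ('i') with pos 6 ('i'): match
  Compare pos 3 ('a') with pos 5 ('a'): match
Result: palindrome

1


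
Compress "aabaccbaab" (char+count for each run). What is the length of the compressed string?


Input: aabaccbaab
Runs:
  'a' x 2 => "a2"
  'b' x 1 => "b1"
  'a' x 1 => "a1"
  'c' x 2 => "c2"
  'b' x 1 => "b1"
  'a' x 2 => "a2"
  'b' x 1 => "b1"
Compressed: "a2b1a1c2b1a2b1"
Compressed length: 14

14


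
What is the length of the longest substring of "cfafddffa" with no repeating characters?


Input: "cfafddffa"
Sliding window (track last position of each char):
  Position 0 ('c'): window [0,0] length 1 -- new best
  Position 1 ('f'): window [0,1] length 2 -- new best
  Position 2 ('a'): window [0,2] length 3 -- new best
  Position 3 ('f'): repeat (last at 1), move window start to 2
  Position 3 ('f'): window [2,3] length 2
  Position 4 ('d'): window [2,4] length 3
  Position 5 ('d'): repeat (last at 4), move window start to 5
  Position 5 ('d'): window [5,5] length 1
  Position 6 ('f'): window [5,6] length 2
  Position 7 ('f'): repeat (last at 6), move window start to 7
  Position 7 ('f'): window [7,7] length 1
  Position 8 ('a'): window [7,8] length 2
Longest substring with no repeats: "cfa" with length 3

3


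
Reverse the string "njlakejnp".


Input: njlakejnp
Reading characters right to left:
  Position 8: 'p'
  Position 7: 'n'
  Position 6: 'j'
  Position 5: 'e'
  Position 4: 'k'
  Position 3: 'a'
  Position 2: 'l'
  Position 1: 'j'
  Position 0: 'n'
Reversed: pnjekaljn

pnjekaljn


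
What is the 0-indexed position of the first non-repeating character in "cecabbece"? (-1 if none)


Input: cecabbece
Character frequencies:
  'a': 1
  'b': 2
  'c': 3
  'e': 3
Scanning left to right for freq == 1:
  Position 0 ('c'): freq=3, skip
  Position 1 ('e'): freq=3, skip
  Position 2 ('c'): freq=3, skip
  Position 3 ('a'): unique! => answer = 3

3


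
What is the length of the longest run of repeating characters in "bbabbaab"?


Input: "bbabbaab"
Scanning for longest run:
  Position 1 ('b'): continues run of 'b', length=2
  Position 2 ('a'): new char, reset run to 1
  Position 3 ('b'): new char, reset run to 1
  Position 4 ('b'): continues run of 'b', length=2
  Position 5 ('a'): new char, reset run to 1
  Position 6 ('a'): continues run of 'a', length=2
  Position 7 ('b'): new char, reset run to 1
Longest run: 'b' with length 2

2


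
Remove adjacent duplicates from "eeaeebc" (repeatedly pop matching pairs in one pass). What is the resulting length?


Input: eeaeebc
Stack-based adjacent duplicate removal:
  Read 'e': push. Stack: e
  Read 'e': matches stack top 'e' => pop. Stack: (empty)
  Read 'a': push. Stack: a
  Read 'e': push. Stack: ae
  Read 'e': matches stack top 'e' => pop. Stack: a
  Read 'b': push. Stack: ab
  Read 'c': push. Stack: abc
Final stack: "abc" (length 3)

3


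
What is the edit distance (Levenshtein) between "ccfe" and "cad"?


Computing edit distance: "ccfe" -> "cad"
DP table:
           c    a    d
      0    1    2    3
  c   1    0    1    2
  c   2    1    1    2
  f   3    2    2    2
  e   4    3    3    3
Edit distance = dp[4][3] = 3

3


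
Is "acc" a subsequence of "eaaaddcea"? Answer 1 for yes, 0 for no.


Check if "acc" is a subsequence of "eaaaddcea"
Greedy scan:
  Position 0 ('e'): no match needed
  Position 1 ('a'): matches sub[0] = 'a'
  Position 2 ('a'): no match needed
  Position 3 ('a'): no match needed
  Position 4 ('d'): no match needed
  Position 5 ('d'): no match needed
  Position 6 ('c'): matches sub[1] = 'c'
  Position 7 ('e'): no match needed
  Position 8 ('a'): no match needed
Only matched 2/3 characters => not a subsequence

0


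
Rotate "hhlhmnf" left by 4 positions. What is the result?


Input: "hhlhmnf", rotate left by 4
First 4 characters: "hhlh"
Remaining characters: "mnf"
Concatenate remaining + first: "mnf" + "hhlh" = "mnfhhlh"

mnfhhlh


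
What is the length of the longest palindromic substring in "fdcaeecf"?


Input: "fdcaeecf"
Checking substrings for palindromes:
  [4:6] "ee" (len 2) => palindrome
Longest palindromic substring: "ee" with length 2

2


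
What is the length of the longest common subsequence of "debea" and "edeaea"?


LCS of "debea" and "edeaea"
DP table:
           e    d    e    a    e    a
      0    0    0    0    0    0    0
  d   0    0    1    1    1    1    1
  e   0    1    1    2    2    2    2
  b   0    1    1    2    2    2    2
  e   0    1    1    2    2    3    3
  a   0    1    1    2    3    3    4
LCS length = dp[5][6] = 4

4


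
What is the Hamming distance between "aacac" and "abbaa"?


Comparing "aacac" and "abbaa" position by position:
  Position 0: 'a' vs 'a' => same
  Position 1: 'a' vs 'b' => differ
  Position 2: 'c' vs 'b' => differ
  Position 3: 'a' vs 'a' => same
  Position 4: 'c' vs 'a' => differ
Total differences (Hamming distance): 3

3


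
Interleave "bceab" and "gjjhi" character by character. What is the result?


Interleaving "bceab" and "gjjhi":
  Position 0: 'b' from first, 'g' from second => "bg"
  Position 1: 'c' from first, 'j' from second => "cj"
  Position 2: 'e' from first, 'j' from second => "ej"
  Position 3: 'a' from first, 'h' from second => "ah"
  Position 4: 'b' from first, 'i' from second => "bi"
Result: bgcjejahbi

bgcjejahbi


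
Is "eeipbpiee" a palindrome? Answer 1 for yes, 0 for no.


Input: eeipbpiee
Reversed: eeipbpiee
  Compare pos 0 ('e') with pos 8 ('e'): match
  Compare pos 1 ('e') with pos 7 ('e'): match
  Compare pos 2 ('i') with pos 6 ('i'): match
  Compare pos 3 ('p') with pos 5 ('p'): match
Result: palindrome

1


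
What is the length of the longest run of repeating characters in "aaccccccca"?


Input: "aaccccccca"
Scanning for longest run:
  Position 1 ('a'): continues run of 'a', length=2
  Position 2 ('c'): new char, reset run to 1
  Position 3 ('c'): continues run of 'c', length=2
  Position 4 ('c'): continues run of 'c', length=3
  Position 5 ('c'): continues run of 'c', length=4
  Position 6 ('c'): continues run of 'c', length=5
  Position 7 ('c'): continues run of 'c', length=6
  Position 8 ('c'): continues run of 'c', length=7
  Position 9 ('a'): new char, reset run to 1
Longest run: 'c' with length 7

7


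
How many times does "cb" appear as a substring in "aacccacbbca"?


Searching for "cb" in "aacccacbbca"
Scanning each position:
  Position 0: "aa" => no
  Position 1: "ac" => no
  Position 2: "cc" => no
  Position 3: "cc" => no
  Position 4: "ca" => no
  Position 5: "ac" => no
  Position 6: "cb" => MATCH
  Position 7: "bb" => no
  Position 8: "bc" => no
  Position 9: "ca" => no
Total occurrences: 1

1


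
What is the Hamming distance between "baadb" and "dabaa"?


Comparing "baadb" and "dabaa" position by position:
  Position 0: 'b' vs 'd' => differ
  Position 1: 'a' vs 'a' => same
  Position 2: 'a' vs 'b' => differ
  Position 3: 'd' vs 'a' => differ
  Position 4: 'b' vs 'a' => differ
Total differences (Hamming distance): 4

4


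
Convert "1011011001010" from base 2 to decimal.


Input: "1011011001010" in base 2
Positional expansion:
  Digit '1' (value 1) x 2^12 = 4096
  Digit '0' (value 0) x 2^11 = 0
  Digit '1' (value 1) x 2^10 = 1024
  Digit '1' (value 1) x 2^9 = 512
  Digit '0' (value 0) x 2^8 = 0
  Digit '1' (value 1) x 2^7 = 128
  Digit '1' (value 1) x 2^6 = 64
  Digit '0' (value 0) x 2^5 = 0
  Digit '0' (value 0) x 2^4 = 0
  Digit '1' (value 1) x 2^3 = 8
  Digit '0' (value 0) x 2^2 = 0
  Digit '1' (value 1) x 2^1 = 2
  Digit '0' (value 0) x 2^0 = 0
Sum = 5834

5834


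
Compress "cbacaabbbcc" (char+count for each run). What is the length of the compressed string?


Input: cbacaabbbcc
Runs:
  'c' x 1 => "c1"
  'b' x 1 => "b1"
  'a' x 1 => "a1"
  'c' x 1 => "c1"
  'a' x 2 => "a2"
  'b' x 3 => "b3"
  'c' x 2 => "c2"
Compressed: "c1b1a1c1a2b3c2"
Compressed length: 14

14


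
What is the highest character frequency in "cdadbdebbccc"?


Input: cdadbdebbccc
Character counts:
  'a': 1
  'b': 3
  'c': 4
  'd': 3
  'e': 1
Maximum frequency: 4

4


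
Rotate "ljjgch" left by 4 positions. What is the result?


Input: "ljjgch", rotate left by 4
First 4 characters: "ljjg"
Remaining characters: "ch"
Concatenate remaining + first: "ch" + "ljjg" = "chljjg"

chljjg


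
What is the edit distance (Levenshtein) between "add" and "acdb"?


Computing edit distance: "add" -> "acdb"
DP table:
           a    c    d    b
      0    1    2    3    4
  a   1    0    1    2    3
  d   2    1    1    1    2
  d   3    2    2    1    2
Edit distance = dp[3][4] = 2

2


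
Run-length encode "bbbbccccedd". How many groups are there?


Input: bbbbccccedd
Scanning for consecutive runs:
  Group 1: 'b' x 4 (positions 0-3)
  Group 2: 'c' x 4 (positions 4-7)
  Group 3: 'e' x 1 (positions 8-8)
  Group 4: 'd' x 2 (positions 9-10)
Total groups: 4

4


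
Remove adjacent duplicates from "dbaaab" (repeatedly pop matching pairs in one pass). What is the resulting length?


Input: dbaaab
Stack-based adjacent duplicate removal:
  Read 'd': push. Stack: d
  Read 'b': push. Stack: db
  Read 'a': push. Stack: dba
  Read 'a': matches stack top 'a' => pop. Stack: db
  Read 'a': push. Stack: dba
  Read 'b': push. Stack: dbab
Final stack: "dbab" (length 4)

4


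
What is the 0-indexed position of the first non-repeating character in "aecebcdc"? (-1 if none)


Input: aecebcdc
Character frequencies:
  'a': 1
  'b': 1
  'c': 3
  'd': 1
  'e': 2
Scanning left to right for freq == 1:
  Position 0 ('a'): unique! => answer = 0

0


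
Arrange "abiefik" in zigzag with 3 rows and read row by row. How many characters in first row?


Zigzag "abiefik" into 3 rows:
Placing characters:
  'a' => row 0
  'b' => row 1
  'i' => row 2
  'e' => row 1
  'f' => row 0
  'i' => row 1
  'k' => row 2
Rows:
  Row 0: "af"
  Row 1: "bei"
  Row 2: "ik"
First row length: 2

2


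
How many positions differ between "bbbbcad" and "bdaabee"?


Comparing "bbbbcad" and "bdaabee" position by position:
  Position 0: 'b' vs 'b' => same
  Position 1: 'b' vs 'd' => DIFFER
  Position 2: 'b' vs 'a' => DIFFER
  Position 3: 'b' vs 'a' => DIFFER
  Position 4: 'c' vs 'b' => DIFFER
  Position 5: 'a' vs 'e' => DIFFER
  Position 6: 'd' vs 'e' => DIFFER
Positions that differ: 6

6


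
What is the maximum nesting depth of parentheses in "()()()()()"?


Input: "()()()()()"
Tracking depth:
  Position 0 '(': depth becomes 1
  Position 1 ')': depth becomes 0
  Position 2 '(': depth becomes 1
  Position 3 ')': depth becomes 0
  Position 4 '(': depth becomes 1
  Position 5 ')': depth becomes 0
  Position 6 '(': depth becomes 1
  Position 7 ')': depth becomes 0
  Position 8 '(': depth becomes 1
  Position 9 ')': depth becomes 0
Maximum depth reached: 1

1


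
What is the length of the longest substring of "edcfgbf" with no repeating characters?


Input: "edcfgbf"
Sliding window (track last position of each char):
  Position 0 ('e'): window [0,0] length 1 -- new best
  Position 1 ('d'): window [0,1] length 2 -- new best
  Position 2 ('c'): window [0,2] length 3 -- new best
  Position 3 ('f'): window [0,3] length 4 -- new best
  Position 4 ('g'): window [0,4] length 5 -- new best
  Position 5 ('b'): window [0,5] length 6 -- new best
  Position 6 ('f'): repeat (last at 3), move window start to 4
  Position 6 ('f'): window [4,6] length 3
Longest substring with no repeats: "edcfgb" with length 6

6


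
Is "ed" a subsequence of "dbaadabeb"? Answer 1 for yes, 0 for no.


Check if "ed" is a subsequence of "dbaadabeb"
Greedy scan:
  Position 0 ('d'): no match needed
  Position 1 ('b'): no match needed
  Position 2 ('a'): no match needed
  Position 3 ('a'): no match needed
  Position 4 ('d'): no match needed
  Position 5 ('a'): no match needed
  Position 6 ('b'): no match needed
  Position 7 ('e'): matches sub[0] = 'e'
  Position 8 ('b'): no match needed
Only matched 1/2 characters => not a subsequence

0


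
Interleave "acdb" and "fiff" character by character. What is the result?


Interleaving "acdb" and "fiff":
  Position 0: 'a' from first, 'f' from second => "af"
  Position 1: 'c' from first, 'i' from second => "ci"
  Position 2: 'd' from first, 'f' from second => "df"
  Position 3: 'b' from first, 'f' from second => "bf"
Result: afcidfbf

afcidfbf


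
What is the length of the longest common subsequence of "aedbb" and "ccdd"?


LCS of "aedbb" and "ccdd"
DP table:
           c    c    d    d
      0    0    0    0    0
  a   0    0    0    0    0
  e   0    0    0    0    0
  d   0    0    0    1    1
  b   0    0    0    1    1
  b   0    0    0    1    1
LCS length = dp[5][4] = 1

1


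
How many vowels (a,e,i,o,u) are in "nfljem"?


Input: nfljem
Checking each character:
  'n' at position 0: consonant
  'f' at position 1: consonant
  'l' at position 2: consonant
  'j' at position 3: consonant
  'e' at position 4: vowel (running total: 1)
  'm' at position 5: consonant
Total vowels: 1

1


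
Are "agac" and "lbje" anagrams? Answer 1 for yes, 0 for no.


Strings: "agac", "lbje"
Sorted first:  aacg
Sorted second: bejl
Differ at position 0: 'a' vs 'b' => not anagrams

0


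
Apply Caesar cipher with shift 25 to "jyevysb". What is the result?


Caesar cipher: shift "jyevysb" by 25
  'j' (pos 9) + 25 = pos 8 = 'i'
  'y' (pos 24) + 25 = pos 23 = 'x'
  'e' (pos 4) + 25 = pos 3 = 'd'
  'v' (pos 21) + 25 = pos 20 = 'u'
  'y' (pos 24) + 25 = pos 23 = 'x'
  's' (pos 18) + 25 = pos 17 = 'r'
  'b' (pos 1) + 25 = pos 0 = 'a'
Result: ixduxra

ixduxra


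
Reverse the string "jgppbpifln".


Input: jgppbpifln
Reading characters right to left:
  Position 9: 'n'
  Position 8: 'l'
  Position 7: 'f'
  Position 6: 'i'
  Position 5: 'p'
  Position 4: 'b'
  Position 3: 'p'
  Position 2: 'p'
  Position 1: 'g'
  Position 0: 'j'
Reversed: nlfipbppgj

nlfipbppgj


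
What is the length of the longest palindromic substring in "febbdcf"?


Input: "febbdcf"
Checking substrings for palindromes:
  [2:4] "bb" (len 2) => palindrome
Longest palindromic substring: "bb" with length 2

2


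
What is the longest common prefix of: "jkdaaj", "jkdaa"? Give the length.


Words: jkdaaj, jkdaa
  Position 0: all 'j' => match
  Position 1: all 'k' => match
  Position 2: all 'd' => match
  Position 3: all 'a' => match
  Position 4: all 'a' => match
LCP = "jkdaa" (length 5)

5


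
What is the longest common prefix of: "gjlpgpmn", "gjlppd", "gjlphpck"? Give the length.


Words: gjlpgpmn, gjlppd, gjlphpck
  Position 0: all 'g' => match
  Position 1: all 'j' => match
  Position 2: all 'l' => match
  Position 3: all 'p' => match
  Position 4: ('g', 'p', 'h') => mismatch, stop
LCP = "gjlp" (length 4)

4


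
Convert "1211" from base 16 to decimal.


Input: "1211" in base 16
Positional expansion:
  Digit '1' (value 1) x 16^3 = 4096
  Digit '2' (value 2) x 16^2 = 512
  Digit '1' (value 1) x 16^1 = 16
  Digit '1' (value 1) x 16^0 = 1
Sum = 4625

4625


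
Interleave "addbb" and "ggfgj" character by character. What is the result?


Interleaving "addbb" and "ggfgj":
  Position 0: 'a' from first, 'g' from second => "ag"
  Position 1: 'd' from first, 'g' from second => "dg"
  Position 2: 'd' from first, 'f' from second => "df"
  Position 3: 'b' from first, 'g' from second => "bg"
  Position 4: 'b' from first, 'j' from second => "bj"
Result: agdgdfbgbj

agdgdfbgbj


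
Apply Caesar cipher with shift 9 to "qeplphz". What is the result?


Caesar cipher: shift "qeplphz" by 9
  'q' (pos 16) + 9 = pos 25 = 'z'
  'e' (pos 4) + 9 = pos 13 = 'n'
  'p' (pos 15) + 9 = pos 24 = 'y'
  'l' (pos 11) + 9 = pos 20 = 'u'
  'p' (pos 15) + 9 = pos 24 = 'y'
  'h' (pos 7) + 9 = pos 16 = 'q'
  'z' (pos 25) + 9 = pos 8 = 'i'
Result: znyuyqi

znyuyqi


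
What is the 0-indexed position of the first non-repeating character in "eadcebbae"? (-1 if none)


Input: eadcebbae
Character frequencies:
  'a': 2
  'b': 2
  'c': 1
  'd': 1
  'e': 3
Scanning left to right for freq == 1:
  Position 0 ('e'): freq=3, skip
  Position 1 ('a'): freq=2, skip
  Position 2 ('d'): unique! => answer = 2

2


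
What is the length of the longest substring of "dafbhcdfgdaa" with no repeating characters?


Input: "dafbhcdfgdaa"
Sliding window (track last position of each char):
  Position 0 ('d'): window [0,0] length 1 -- new best
  Position 1 ('a'): window [0,1] length 2 -- new best
  Position 2 ('f'): window [0,2] length 3 -- new best
  Position 3 ('b'): window [0,3] length 4 -- new best
  Position 4 ('h'): window [0,4] length 5 -- new best
  Position 5 ('c'): window [0,5] length 6 -- new best
  Position 6 ('d'): repeat (last at 0), move window start to 1
  Position 6 ('d'): window [1,6] length 6
  Position 7 ('f'): repeat (last at 2), move window start to 3
  Position 7 ('f'): window [3,7] length 5
  Position 8 ('g'): window [3,8] length 6
  Position 9 ('d'): repeat (last at 6), move window start to 7
  Position 9 ('d'): window [7,9] length 3
  Position 10 ('a'): window [7,10] length 4
  Position 11 ('a'): repeat (last at 10), move window start to 11
  Position 11 ('a'): window [11,11] length 1
Longest substring with no repeats: "dafbhc" with length 6

6


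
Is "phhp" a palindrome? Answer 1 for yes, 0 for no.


Input: phhp
Reversed: phhp
  Compare pos 0 ('p') with pos 3 ('p'): match
  Compare pos 1 ('h') with pos 2 ('h'): match
Result: palindrome

1


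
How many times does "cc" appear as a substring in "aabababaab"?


Searching for "cc" in "aabababaab"
Scanning each position:
  Position 0: "aa" => no
  Position 1: "ab" => no
  Position 2: "ba" => no
  Position 3: "ab" => no
  Position 4: "ba" => no
  Position 5: "ab" => no
  Position 6: "ba" => no
  Position 7: "aa" => no
  Position 8: "ab" => no
Total occurrences: 0

0


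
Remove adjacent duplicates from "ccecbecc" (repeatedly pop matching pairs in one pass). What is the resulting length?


Input: ccecbecc
Stack-based adjacent duplicate removal:
  Read 'c': push. Stack: c
  Read 'c': matches stack top 'c' => pop. Stack: (empty)
  Read 'e': push. Stack: e
  Read 'c': push. Stack: ec
  Read 'b': push. Stack: ecb
  Read 'e': push. Stack: ecbe
  Read 'c': push. Stack: ecbec
  Read 'c': matches stack top 'c' => pop. Stack: ecbe
Final stack: "ecbe" (length 4)

4


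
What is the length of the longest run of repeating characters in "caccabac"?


Input: "caccabac"
Scanning for longest run:
  Position 1 ('a'): new char, reset run to 1
  Position 2 ('c'): new char, reset run to 1
  Position 3 ('c'): continues run of 'c', length=2
  Position 4 ('a'): new char, reset run to 1
  Position 5 ('b'): new char, reset run to 1
  Position 6 ('a'): new char, reset run to 1
  Position 7 ('c'): new char, reset run to 1
Longest run: 'c' with length 2

2
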